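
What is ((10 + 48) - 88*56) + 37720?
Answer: 32850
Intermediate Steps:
((10 + 48) - 88*56) + 37720 = (58 - 4928) + 37720 = -4870 + 37720 = 32850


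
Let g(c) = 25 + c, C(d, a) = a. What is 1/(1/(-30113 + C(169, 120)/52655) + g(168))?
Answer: 317119979/61204145416 ≈ 0.0051813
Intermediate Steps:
1/(1/(-30113 + C(169, 120)/52655) + g(168)) = 1/(1/(-30113 + 120/52655) + (25 + 168)) = 1/(1/(-30113 + 120*(1/52655)) + 193) = 1/(1/(-30113 + 24/10531) + 193) = 1/(1/(-317119979/10531) + 193) = 1/(-10531/317119979 + 193) = 1/(61204145416/317119979) = 317119979/61204145416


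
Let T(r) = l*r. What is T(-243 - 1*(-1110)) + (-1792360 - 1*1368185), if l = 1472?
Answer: -1884321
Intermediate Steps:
T(r) = 1472*r
T(-243 - 1*(-1110)) + (-1792360 - 1*1368185) = 1472*(-243 - 1*(-1110)) + (-1792360 - 1*1368185) = 1472*(-243 + 1110) + (-1792360 - 1368185) = 1472*867 - 3160545 = 1276224 - 3160545 = -1884321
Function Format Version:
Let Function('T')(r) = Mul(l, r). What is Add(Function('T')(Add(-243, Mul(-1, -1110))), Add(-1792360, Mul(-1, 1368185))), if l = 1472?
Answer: -1884321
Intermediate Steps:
Function('T')(r) = Mul(1472, r)
Add(Function('T')(Add(-243, Mul(-1, -1110))), Add(-1792360, Mul(-1, 1368185))) = Add(Mul(1472, Add(-243, Mul(-1, -1110))), Add(-1792360, Mul(-1, 1368185))) = Add(Mul(1472, Add(-243, 1110)), Add(-1792360, -1368185)) = Add(Mul(1472, 867), -3160545) = Add(1276224, -3160545) = -1884321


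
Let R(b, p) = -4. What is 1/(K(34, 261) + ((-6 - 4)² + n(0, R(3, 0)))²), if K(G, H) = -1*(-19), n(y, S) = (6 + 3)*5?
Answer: 1/21044 ≈ 4.7519e-5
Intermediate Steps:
n(y, S) = 45 (n(y, S) = 9*5 = 45)
K(G, H) = 19
1/(K(34, 261) + ((-6 - 4)² + n(0, R(3, 0)))²) = 1/(19 + ((-6 - 4)² + 45)²) = 1/(19 + ((-10)² + 45)²) = 1/(19 + (100 + 45)²) = 1/(19 + 145²) = 1/(19 + 21025) = 1/21044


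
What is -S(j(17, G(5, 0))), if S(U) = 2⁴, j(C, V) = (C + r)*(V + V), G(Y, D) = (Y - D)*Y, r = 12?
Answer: -16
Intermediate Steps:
G(Y, D) = Y*(Y - D)
j(C, V) = 2*V*(12 + C) (j(C, V) = (C + 12)*(V + V) = (12 + C)*(2*V) = 2*V*(12 + C))
S(U) = 16
-S(j(17, G(5, 0))) = -1*16 = -16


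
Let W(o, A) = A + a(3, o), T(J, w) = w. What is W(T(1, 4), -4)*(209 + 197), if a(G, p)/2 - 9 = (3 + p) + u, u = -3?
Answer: 8932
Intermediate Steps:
a(G, p) = 18 + 2*p (a(G, p) = 18 + 2*((3 + p) - 3) = 18 + 2*p)
W(o, A) = 18 + A + 2*o (W(o, A) = A + (18 + 2*o) = 18 + A + 2*o)
W(T(1, 4), -4)*(209 + 197) = (18 - 4 + 2*4)*(209 + 197) = (18 - 4 + 8)*406 = 22*406 = 8932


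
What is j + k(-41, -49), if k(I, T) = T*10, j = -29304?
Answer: -29794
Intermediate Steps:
k(I, T) = 10*T
j + k(-41, -49) = -29304 + 10*(-49) = -29304 - 490 = -29794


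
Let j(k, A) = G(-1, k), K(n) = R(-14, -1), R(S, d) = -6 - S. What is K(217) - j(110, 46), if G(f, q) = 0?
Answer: 8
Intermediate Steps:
K(n) = 8 (K(n) = -6 - 1*(-14) = -6 + 14 = 8)
j(k, A) = 0
K(217) - j(110, 46) = 8 - 1*0 = 8 + 0 = 8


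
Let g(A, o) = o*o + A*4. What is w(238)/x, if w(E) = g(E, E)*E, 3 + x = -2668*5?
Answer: -1246168/1213 ≈ -1027.3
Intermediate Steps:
x = -13343 (x = -3 - 2668*5 = -3 - 13340 = -13343)
g(A, o) = o² + 4*A
w(E) = E*(E² + 4*E) (w(E) = (E² + 4*E)*E = E*(E² + 4*E))
w(238)/x = (238²*(4 + 238))/(-13343) = (56644*242)*(-1/13343) = 13707848*(-1/13343) = -1246168/1213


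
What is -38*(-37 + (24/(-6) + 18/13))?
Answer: 19570/13 ≈ 1505.4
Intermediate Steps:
-38*(-37 + (24/(-6) + 18/13)) = -38*(-37 + (24*(-⅙) + 18*(1/13))) = -38*(-37 + (-4 + 18/13)) = -38*(-37 - 34/13) = -38*(-515/13) = 19570/13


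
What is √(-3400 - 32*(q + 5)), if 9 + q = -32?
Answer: 2*I*√562 ≈ 47.413*I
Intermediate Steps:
q = -41 (q = -9 - 32 = -41)
√(-3400 - 32*(q + 5)) = √(-3400 - 32*(-41 + 5)) = √(-3400 - 32*(-36)) = √(-3400 + 1152) = √(-2248) = 2*I*√562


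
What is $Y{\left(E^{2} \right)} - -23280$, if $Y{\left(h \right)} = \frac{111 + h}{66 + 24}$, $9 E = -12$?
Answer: $\frac{3771563}{162} \approx 23281.0$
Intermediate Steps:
$E = - \frac{4}{3}$ ($E = \frac{1}{9} \left(-12\right) = - \frac{4}{3} \approx -1.3333$)
$Y{\left(h \right)} = \frac{37}{30} + \frac{h}{90}$ ($Y{\left(h \right)} = \frac{111 + h}{90} = \left(111 + h\right) \frac{1}{90} = \frac{37}{30} + \frac{h}{90}$)
$Y{\left(E^{2} \right)} - -23280 = \left(\frac{37}{30} + \frac{\left(- \frac{4}{3}\right)^{2}}{90}\right) - -23280 = \left(\frac{37}{30} + \frac{1}{90} \cdot \frac{16}{9}\right) + 23280 = \left(\frac{37}{30} + \frac{8}{405}\right) + 23280 = \frac{203}{162} + 23280 = \frac{3771563}{162}$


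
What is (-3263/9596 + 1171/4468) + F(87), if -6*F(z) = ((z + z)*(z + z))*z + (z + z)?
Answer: -2352928232117/5359366 ≈ -4.3903e+5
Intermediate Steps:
F(z) = -2*z³/3 - z/3 (F(z) = -(((z + z)*(z + z))*z + (z + z))/6 = -(((2*z)*(2*z))*z + 2*z)/6 = -((4*z²)*z + 2*z)/6 = -(4*z³ + 2*z)/6 = -(2*z + 4*z³)/6 = -2*z³/3 - z/3)
(-3263/9596 + 1171/4468) + F(87) = (-3263/9596 + 1171/4468) - ⅓*87*(1 + 2*87²) = (-3263*1/9596 + 1171*(1/4468)) - ⅓*87*(1 + 2*7569) = (-3263/9596 + 1171/4468) - ⅓*87*(1 + 15138) = -417771/5359366 - ⅓*87*15139 = -417771/5359366 - 439031 = -2352928232117/5359366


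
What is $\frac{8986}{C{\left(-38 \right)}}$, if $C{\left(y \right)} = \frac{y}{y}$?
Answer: $8986$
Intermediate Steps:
$C{\left(y \right)} = 1$
$\frac{8986}{C{\left(-38 \right)}} = \frac{8986}{1} = 8986 \cdot 1 = 8986$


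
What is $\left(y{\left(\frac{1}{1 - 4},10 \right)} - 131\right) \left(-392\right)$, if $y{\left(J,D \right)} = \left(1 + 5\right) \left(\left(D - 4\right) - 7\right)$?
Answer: $53704$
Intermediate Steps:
$y{\left(J,D \right)} = -66 + 6 D$ ($y{\left(J,D \right)} = 6 \left(\left(-4 + D\right) - 7\right) = 6 \left(-11 + D\right) = -66 + 6 D$)
$\left(y{\left(\frac{1}{1 - 4},10 \right)} - 131\right) \left(-392\right) = \left(\left(-66 + 6 \cdot 10\right) - 131\right) \left(-392\right) = \left(\left(-66 + 60\right) - 131\right) \left(-392\right) = \left(-6 - 131\right) \left(-392\right) = \left(-137\right) \left(-392\right) = 53704$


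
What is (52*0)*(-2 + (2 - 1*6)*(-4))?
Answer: 0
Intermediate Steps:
(52*0)*(-2 + (2 - 1*6)*(-4)) = 0*(-2 + (2 - 6)*(-4)) = 0*(-2 - 4*(-4)) = 0*(-2 + 16) = 0*14 = 0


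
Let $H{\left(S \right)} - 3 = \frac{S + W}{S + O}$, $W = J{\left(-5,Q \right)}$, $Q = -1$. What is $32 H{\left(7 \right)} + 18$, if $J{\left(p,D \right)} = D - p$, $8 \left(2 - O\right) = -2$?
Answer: $\frac{5626}{37} \approx 152.05$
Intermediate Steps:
$O = \frac{9}{4}$ ($O = 2 - - \frac{1}{4} = 2 + \frac{1}{4} = \frac{9}{4} \approx 2.25$)
$W = 4$ ($W = -1 - -5 = -1 + 5 = 4$)
$H{\left(S \right)} = 3 + \frac{4 + S}{\frac{9}{4} + S}$ ($H{\left(S \right)} = 3 + \frac{S + 4}{S + \frac{9}{4}} = 3 + \frac{4 + S}{\frac{9}{4} + S}$)
$32 H{\left(7 \right)} + 18 = 32 \frac{43 + 16 \cdot 7}{9 + 4 \cdot 7} + 18 = 32 \frac{43 + 112}{9 + 28} + 18 = 32 \cdot \frac{1}{37} \cdot 155 + 18 = 32 \cdot \frac{155}{37} + 18 = \frac{4960}{37} + 18 = \frac{5626}{37}$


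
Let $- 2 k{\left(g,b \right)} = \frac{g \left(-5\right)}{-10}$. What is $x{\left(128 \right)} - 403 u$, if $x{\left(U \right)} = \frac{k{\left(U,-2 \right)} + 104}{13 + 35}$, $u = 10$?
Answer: $- \frac{8057}{2} \approx -4028.5$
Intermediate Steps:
$k{\left(g,b \right)} = - \frac{g}{4}$ ($k{\left(g,b \right)} = - \frac{g \left(-5\right) \frac{1}{-10}}{2} = - \frac{- 5 g \left(- \frac{1}{10}\right)}{2} = - \frac{\frac{1}{2} g}{2} = - \frac{g}{4}$)
$x{\left(U \right)} = \frac{13}{6} - \frac{U}{192}$ ($x{\left(U \right)} = \frac{- \frac{U}{4} + 104}{13 + 35} = \frac{104 - \frac{U}{4}}{48} = \left(104 - \frac{U}{4}\right) \frac{1}{48} = \frac{13}{6} - \frac{U}{192}$)
$x{\left(128 \right)} - 403 u = \left(\frac{13}{6} - \frac{2}{3}\right) - 403 \cdot 10 = \left(\frac{13}{6} - \frac{2}{3}\right) - 4030 = \frac{3}{2} - 4030 = - \frac{8057}{2}$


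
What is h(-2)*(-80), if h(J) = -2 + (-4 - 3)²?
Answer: -3760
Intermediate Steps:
h(J) = 47 (h(J) = -2 + (-7)² = -2 + 49 = 47)
h(-2)*(-80) = 47*(-80) = -3760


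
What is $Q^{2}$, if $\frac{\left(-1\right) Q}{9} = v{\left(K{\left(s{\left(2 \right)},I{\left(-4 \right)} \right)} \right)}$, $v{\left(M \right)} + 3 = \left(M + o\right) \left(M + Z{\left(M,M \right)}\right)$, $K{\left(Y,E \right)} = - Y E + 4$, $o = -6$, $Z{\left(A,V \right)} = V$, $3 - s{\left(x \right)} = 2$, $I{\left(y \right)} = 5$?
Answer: $9801$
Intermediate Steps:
$s{\left(x \right)} = 1$ ($s{\left(x \right)} = 3 - 2 = 1$)
$K{\left(Y,E \right)} = 4 - E Y$ ($K{\left(Y,E \right)} = - E Y + 4 = 4 - E Y$)
$v{\left(M \right)} = -3 + 2 M \left(-6 + M\right)$ ($v{\left(M \right)} = -3 + \left(M - 6\right) \left(M + M\right) = -3 + \left(-6 + M\right) 2 M = -3 + 2 M \left(-6 + M\right)$)
$Q = -99$ ($Q = - 9 \left(-3 - 12 \left(4 - 5 \cdot 1\right) + 2 \left(4 - 5 \cdot 1\right)^{2}\right) = - 9 \left(-3 - 12 \left(4 - 5\right) + 2 \left(4 - 5\right)^{2}\right) = - 9 \left(-3 - -12 + 2 \left(-1\right)^{2}\right) = - 9 \left(-3 + 12 + 2 \cdot 1\right) = - 9 \left(-3 + 12 + 2\right) = \left(-9\right) 11 = -99$)
$Q^{2} = \left(-99\right)^{2} = 9801$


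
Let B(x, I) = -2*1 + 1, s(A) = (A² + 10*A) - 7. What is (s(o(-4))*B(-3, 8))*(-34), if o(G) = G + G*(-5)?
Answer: 13906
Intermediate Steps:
o(G) = -4*G (o(G) = G - 5*G = -4*G)
s(A) = -7 + A² + 10*A
B(x, I) = -1 (B(x, I) = -2 + 1 = -1)
(s(o(-4))*B(-3, 8))*(-34) = ((-7 + (-4*(-4))² + 10*(-4*(-4)))*(-1))*(-34) = ((-7 + 16² + 10*16)*(-1))*(-34) = ((-7 + 256 + 160)*(-1))*(-34) = (409*(-1))*(-34) = -409*(-34) = 13906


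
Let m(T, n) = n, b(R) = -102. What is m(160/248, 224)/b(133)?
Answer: -112/51 ≈ -2.1961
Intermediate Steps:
m(160/248, 224)/b(133) = 224/(-102) = 224*(-1/102) = -112/51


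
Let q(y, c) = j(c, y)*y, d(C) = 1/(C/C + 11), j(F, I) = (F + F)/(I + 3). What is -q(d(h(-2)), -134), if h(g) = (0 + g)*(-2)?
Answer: 268/37 ≈ 7.2432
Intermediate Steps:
h(g) = -2*g (h(g) = g*(-2) = -2*g)
j(F, I) = 2*F/(3 + I) (j(F, I) = (2*F)/(3 + I) = 2*F/(3 + I))
d(C) = 1/12 (d(C) = 1/(1 + 11) = 1/12)
q(y, c) = 2*c*y/(3 + y) (q(y, c) = (2*c/(3 + y))*y = 2*c*y/(3 + y))
-q(d(h(-2)), -134) = -2*(-134)/(12*(3 + 1/12)) = -2*(-134)/(12*37/12) = -2*(-134)*12/(12*37) = -1*(-268/37) = 268/37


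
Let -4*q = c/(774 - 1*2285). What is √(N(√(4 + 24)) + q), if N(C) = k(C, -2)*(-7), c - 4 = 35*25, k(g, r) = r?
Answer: √129182945/3022 ≈ 3.7610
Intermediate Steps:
c = 879 (c = 4 + 35*25 = 4 + 875 = 879)
N(C) = 14 (N(C) = -2*(-7) = 14)
q = 879/6044 (q = -879/(4*(774 - 1*2285)) = -879/(4*(774 - 2285)) = -879/(4*(-1511)) = -879*(-1)/(4*1511) = -¼*(-879/1511) = 879/6044 ≈ 0.14543)
√(N(√(4 + 24)) + q) = √(14 + 879/6044) = √(85495/6044) = √129182945/3022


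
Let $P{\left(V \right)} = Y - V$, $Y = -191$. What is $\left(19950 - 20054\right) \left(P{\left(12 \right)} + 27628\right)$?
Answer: $-2852200$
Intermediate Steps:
$P{\left(V \right)} = -191 - V$
$\left(19950 - 20054\right) \left(P{\left(12 \right)} + 27628\right) = \left(19950 - 20054\right) \left(\left(-191 - 12\right) + 27628\right) = - 104 \left(\left(-191 - 12\right) + 27628\right) = - 104 \left(-203 + 27628\right) = \left(-104\right) 27425 = -2852200$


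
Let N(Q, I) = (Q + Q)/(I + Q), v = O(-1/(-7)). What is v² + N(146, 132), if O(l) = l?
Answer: 7293/6811 ≈ 1.0708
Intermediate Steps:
v = ⅐ (v = -1/(-7) = -1*(-⅐) = ⅐ ≈ 0.14286)
N(Q, I) = 2*Q/(I + Q) (N(Q, I) = (2*Q)/(I + Q) = 2*Q/(I + Q))
v² + N(146, 132) = (⅐)² + 2*146/(132 + 146) = 1/49 + 2*146/278 = 1/49 + 2*146*(1/278) = 1/49 + 146/139 = 7293/6811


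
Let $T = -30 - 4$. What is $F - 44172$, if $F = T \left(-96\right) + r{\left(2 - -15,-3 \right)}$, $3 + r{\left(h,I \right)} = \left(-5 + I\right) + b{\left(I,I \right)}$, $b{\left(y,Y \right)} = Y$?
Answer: $-40922$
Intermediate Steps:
$r{\left(h,I \right)} = -8 + 2 I$ ($r{\left(h,I \right)} = -3 + \left(\left(-5 + I\right) + I\right) = -3 + \left(-5 + 2 I\right) = -8 + 2 I$)
$T = -34$
$F = 3250$ ($F = \left(-34\right) \left(-96\right) + \left(-8 + 2 \left(-3\right)\right) = 3264 - 14 = 3250$)
$F - 44172 = 3250 - 44172 = -40922$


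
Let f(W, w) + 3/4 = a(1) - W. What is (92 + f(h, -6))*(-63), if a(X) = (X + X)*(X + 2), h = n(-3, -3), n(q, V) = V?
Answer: -25263/4 ≈ -6315.8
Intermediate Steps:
h = -3
a(X) = 2*X*(2 + X) (a(X) = (2*X)*(2 + X) = 2*X*(2 + X))
f(W, w) = 21/4 - W (f(W, w) = -¾ + (2*1*(2 + 1) - W) = -¾ + (2*1*3 - W) = -¾ + (6 - W) = 21/4 - W)
(92 + f(h, -6))*(-63) = (92 + (21/4 - 1*(-3)))*(-63) = (92 + (21/4 + 3))*(-63) = (92 + 33/4)*(-63) = (401/4)*(-63) = -25263/4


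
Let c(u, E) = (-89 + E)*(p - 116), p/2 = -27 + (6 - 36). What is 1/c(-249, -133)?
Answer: 1/51060 ≈ 1.9585e-5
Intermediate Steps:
p = -114 (p = 2*(-27 + (6 - 36)) = 2*(-27 - 30) = 2*(-57) = -114)
c(u, E) = 20470 - 230*E (c(u, E) = (-89 + E)*(-114 - 116) = (-89 + E)*(-230) = 20470 - 230*E)
1/c(-249, -133) = 1/(20470 - 230*(-133)) = 1/(20470 + 30590) = 1/51060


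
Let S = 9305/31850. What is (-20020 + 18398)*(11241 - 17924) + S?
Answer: 69049693481/6370 ≈ 1.0840e+7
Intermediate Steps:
S = 1861/6370 (S = 9305*(1/31850) = 1861/6370 ≈ 0.29215)
(-20020 + 18398)*(11241 - 17924) + S = (-20020 + 18398)*(11241 - 17924) + 1861/6370 = -1622*(-6683) + 1861/6370 = 10839826 + 1861/6370 = 69049693481/6370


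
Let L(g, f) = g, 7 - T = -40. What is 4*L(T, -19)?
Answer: 188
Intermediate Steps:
T = 47 (T = 7 - 1*(-40) = 7 + 40 = 47)
4*L(T, -19) = 4*47 = 188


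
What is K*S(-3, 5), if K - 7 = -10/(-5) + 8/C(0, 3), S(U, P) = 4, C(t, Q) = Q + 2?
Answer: 212/5 ≈ 42.400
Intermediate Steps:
C(t, Q) = 2 + Q
K = 53/5 (K = 7 + (-10/(-5) + 8/(2 + 3)) = 7 + (-10*(-1/5) + 8/5) = 7 + (2 + 8*(1/5)) = 7 + (2 + 8/5) = 7 + 18/5 = 53/5 ≈ 10.600)
K*S(-3, 5) = (53/5)*4 = 212/5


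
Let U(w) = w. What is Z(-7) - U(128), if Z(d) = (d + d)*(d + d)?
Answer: 68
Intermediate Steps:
Z(d) = 4*d² (Z(d) = (2*d)*(2*d) = 4*d²)
Z(-7) - U(128) = 4*(-7)² - 1*128 = 4*49 - 128 = 196 - 128 = 68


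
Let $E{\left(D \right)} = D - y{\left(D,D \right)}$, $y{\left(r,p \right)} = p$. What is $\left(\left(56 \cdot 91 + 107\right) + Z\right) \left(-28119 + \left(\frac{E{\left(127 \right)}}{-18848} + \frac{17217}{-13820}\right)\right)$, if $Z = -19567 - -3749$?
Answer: $\frac{825044075031}{2764} \approx 2.985 \cdot 10^{8}$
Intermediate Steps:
$Z = -15818$ ($Z = -19567 + 3749 = -15818$)
$E{\left(D \right)} = 0$ ($E{\left(D \right)} = D - D = 0$)
$\left(\left(56 \cdot 91 + 107\right) + Z\right) \left(-28119 + \left(\frac{E{\left(127 \right)}}{-18848} + \frac{17217}{-13820}\right)\right) = \left(\left(56 \cdot 91 + 107\right) - 15818\right) \left(-28119 + \left(\frac{0}{-18848} + \frac{17217}{-13820}\right)\right) = \left(\left(5096 + 107\right) - 15818\right) \left(-28119 + \left(0 \left(- \frac{1}{18848}\right) + 17217 \left(- \frac{1}{13820}\right)\right)\right) = \left(5203 - 15818\right) \left(-28119 + \left(0 - \frac{17217}{13820}\right)\right) = - 10615 \left(-28119 - \frac{17217}{13820}\right) = \left(-10615\right) \left(- \frac{388621797}{13820}\right) = \frac{825044075031}{2764}$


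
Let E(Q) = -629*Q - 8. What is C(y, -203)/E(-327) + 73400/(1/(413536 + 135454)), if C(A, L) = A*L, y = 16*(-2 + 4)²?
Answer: 8287852239537008/205675 ≈ 4.0296e+10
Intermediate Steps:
E(Q) = -8 - 629*Q
y = 64 (y = 16*2² = 16*4 = 64)
C(y, -203)/E(-327) + 73400/(1/(413536 + 135454)) = (64*(-203))/(-8 - 629*(-327)) + 73400/(1/(413536 + 135454)) = -12992/(-8 + 205683) + 73400/(1/548990) = -12992/205675 + 73400/(1/548990) = -12992*1/205675 + 73400*548990 = -12992/205675 + 40295866000 = 8287852239537008/205675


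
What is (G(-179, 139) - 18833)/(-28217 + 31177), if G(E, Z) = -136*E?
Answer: 5511/2960 ≈ 1.8618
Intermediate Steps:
(G(-179, 139) - 18833)/(-28217 + 31177) = (-136*(-179) - 18833)/(-28217 + 31177) = (24344 - 18833)/2960 = 5511*(1/2960) = 5511/2960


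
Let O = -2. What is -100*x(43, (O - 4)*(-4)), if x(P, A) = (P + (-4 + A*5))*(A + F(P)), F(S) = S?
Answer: -1065300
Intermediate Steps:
x(P, A) = (A + P)*(-4 + P + 5*A) (x(P, A) = (P + (-4 + A*5))*(A + P) = (P + (-4 + 5*A))*(A + P) = (-4 + P + 5*A)*(A + P) = (A + P)*(-4 + P + 5*A))
-100*x(43, (O - 4)*(-4)) = -100*(43**2 - 4*(-2 - 4)*(-4) - 4*43 + 5*((-2 - 4)*(-4))**2 + 6*((-2 - 4)*(-4))*43) = -100*(1849 - (-24)*(-4) - 172 + 5*(-6*(-4))**2 + 6*(-6*(-4))*43) = -100*(1849 - 4*24 - 172 + 5*24**2 + 6*24*43) = -100*(1849 - 96 - 172 + 5*576 + 6192) = -100*(1849 - 96 - 172 + 2880 + 6192) = -100*10653 = -1065300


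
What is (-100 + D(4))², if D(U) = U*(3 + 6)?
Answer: 4096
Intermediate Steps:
D(U) = 9*U (D(U) = U*9 = 9*U)
(-100 + D(4))² = (-100 + 9*4)² = (-100 + 36)² = (-64)² = 4096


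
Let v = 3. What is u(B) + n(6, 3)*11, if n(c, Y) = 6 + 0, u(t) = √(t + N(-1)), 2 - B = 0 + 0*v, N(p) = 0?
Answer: 66 + √2 ≈ 67.414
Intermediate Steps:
B = 2 (B = 2 - (0 + 0*3) = 2 - (0 + 0) = 2 - 1*0 = 2 + 0 = 2)
u(t) = √t (u(t) = √(t + 0) = √t)
n(c, Y) = 6
u(B) + n(6, 3)*11 = √2 + 6*11 = √2 + 66 = 66 + √2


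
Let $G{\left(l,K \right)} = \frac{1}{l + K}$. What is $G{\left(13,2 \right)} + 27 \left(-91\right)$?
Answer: $- \frac{36854}{15} \approx -2456.9$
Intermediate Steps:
$G{\left(l,K \right)} = \frac{1}{K + l}$
$G{\left(13,2 \right)} + 27 \left(-91\right) = \frac{1}{2 + 13} + 27 \left(-91\right) = \frac{1}{15} - 2457 = - \frac{36854}{15}$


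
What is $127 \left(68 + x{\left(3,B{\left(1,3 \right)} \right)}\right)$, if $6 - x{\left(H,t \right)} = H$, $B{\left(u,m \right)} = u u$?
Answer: $9017$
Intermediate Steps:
$B{\left(u,m \right)} = u^{2}$
$x{\left(H,t \right)} = 6 - H$
$127 \left(68 + x{\left(3,B{\left(1,3 \right)} \right)}\right) = 127 \left(68 + \left(6 - 3\right)\right) = 127 \left(68 + 3\right) = 127 \cdot 71 = 9017$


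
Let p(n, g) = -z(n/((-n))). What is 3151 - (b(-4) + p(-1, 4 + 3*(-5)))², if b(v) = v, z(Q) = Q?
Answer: 3142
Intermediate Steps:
p(n, g) = 1 (p(n, g) = -n/((-n)) = -n*(-1/n) = -1*(-1) = 1)
3151 - (b(-4) + p(-1, 4 + 3*(-5)))² = 3151 - (-4 + 1)² = 3151 - 1*(-3)² = 3151 - 1*9 = 3151 - 9 = 3142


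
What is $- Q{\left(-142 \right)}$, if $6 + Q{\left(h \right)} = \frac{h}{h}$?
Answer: $5$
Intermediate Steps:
$Q{\left(h \right)} = -5$ ($Q{\left(h \right)} = -6 + \frac{h}{h} = -6 + 1 = -5$)
$- Q{\left(-142 \right)} = \left(-1\right) \left(-5\right) = 5$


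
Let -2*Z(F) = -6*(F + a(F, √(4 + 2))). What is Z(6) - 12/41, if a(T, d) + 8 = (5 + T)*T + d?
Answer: 7860/41 + 3*√6 ≈ 199.06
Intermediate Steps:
a(T, d) = -8 + d + T*(5 + T) (a(T, d) = -8 + ((5 + T)*T + d) = -8 + (T*(5 + T) + d) = -8 + (d + T*(5 + T)) = -8 + d + T*(5 + T))
Z(F) = -24 + 3*√6 + 3*F² + 18*F (Z(F) = -(-3)*(F + (-8 + √(4 + 2) + F² + 5*F)) = -(-3)*(F + (-8 + √6 + F² + 5*F)) = -(-3)*(-8 + √6 + F² + 6*F) = -(48 - 36*F - 6*√6 - 6*F²)/2 = -24 + 3*√6 + 3*F² + 18*F)
Z(6) - 12/41 = (-24 + 3*√6 + 3*6² + 18*6) - 12/41 = (-24 + 3*√6 + 3*36 + 108) + (1/41)*(-12) = (-24 + 3*√6 + 108 + 108) - 12/41 = (192 + 3*√6) - 12/41 = 7860/41 + 3*√6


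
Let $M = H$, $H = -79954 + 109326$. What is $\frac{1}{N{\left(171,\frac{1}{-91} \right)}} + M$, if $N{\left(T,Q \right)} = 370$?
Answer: $\frac{10867641}{370} \approx 29372.0$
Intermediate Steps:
$H = 29372$
$M = 29372$
$\frac{1}{N{\left(171,\frac{1}{-91} \right)}} + M = \frac{1}{370} + 29372 = \frac{10867641}{370}$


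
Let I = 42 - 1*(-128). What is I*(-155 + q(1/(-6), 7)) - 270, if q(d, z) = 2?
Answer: -26280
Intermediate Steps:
I = 170 (I = 42 + 128 = 170)
I*(-155 + q(1/(-6), 7)) - 270 = 170*(-155 + 2) - 270 = 170*(-153) - 270 = -26010 - 270 = -26280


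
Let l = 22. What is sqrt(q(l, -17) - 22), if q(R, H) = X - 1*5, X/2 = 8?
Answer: I*sqrt(11) ≈ 3.3166*I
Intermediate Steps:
X = 16 (X = 2*8 = 16)
q(R, H) = 11 (q(R, H) = 16 - 1*5 = 16 - 5 = 11)
sqrt(q(l, -17) - 22) = sqrt(11 - 22) = sqrt(-11) = I*sqrt(11)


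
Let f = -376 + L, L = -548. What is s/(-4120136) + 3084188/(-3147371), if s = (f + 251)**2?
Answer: -14132809609227/12967596562456 ≈ -1.0899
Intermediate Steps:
f = -924 (f = -376 - 548 = -924)
s = 452929 (s = (-924 + 251)**2 = (-673)**2 = 452929)
s/(-4120136) + 3084188/(-3147371) = 452929/(-4120136) + 3084188/(-3147371) = 452929*(-1/4120136) + 3084188*(-1/3147371) = -452929/4120136 - 3084188/3147371 = -14132809609227/12967596562456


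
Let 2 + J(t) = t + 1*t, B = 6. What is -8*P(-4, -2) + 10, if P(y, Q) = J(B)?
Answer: -70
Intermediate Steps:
J(t) = -2 + 2*t (J(t) = -2 + (t + 1*t) = -2 + (t + t) = -2 + 2*t)
P(y, Q) = 10 (P(y, Q) = -2 + 2*6 = -2 + 12 = 10)
-8*P(-4, -2) + 10 = -8*10 + 10 = -80 + 10 = -70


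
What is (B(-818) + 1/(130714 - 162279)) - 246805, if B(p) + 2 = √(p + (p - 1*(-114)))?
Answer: -7790462956/31565 + I*√1522 ≈ -2.4681e+5 + 39.013*I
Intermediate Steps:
B(p) = -2 + √(114 + 2*p) (B(p) = -2 + √(p + (p - 1*(-114))) = -2 + √(p + (p + 114)) = -2 + √(p + (114 + p)) = -2 + √(114 + 2*p))
(B(-818) + 1/(130714 - 162279)) - 246805 = ((-2 + √(114 + 2*(-818))) + 1/(130714 - 162279)) - 246805 = ((-2 + √(114 - 1636)) + 1/(-31565)) - 246805 = ((-2 + √(-1522)) - 1/31565) - 246805 = ((-2 + I*√1522) - 1/31565) - 246805 = (-63131/31565 + I*√1522) - 246805 = -7790462956/31565 + I*√1522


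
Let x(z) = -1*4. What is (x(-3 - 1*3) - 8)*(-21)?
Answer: 252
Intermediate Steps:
x(z) = -4
(x(-3 - 1*3) - 8)*(-21) = (-4 - 8)*(-21) = -12*(-21) = 252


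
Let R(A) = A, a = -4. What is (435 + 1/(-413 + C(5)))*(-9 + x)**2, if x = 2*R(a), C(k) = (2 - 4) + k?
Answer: 51542861/410 ≈ 1.2571e+5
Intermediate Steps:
C(k) = -2 + k
x = -8 (x = 2*(-4) = -8)
(435 + 1/(-413 + C(5)))*(-9 + x)**2 = (435 + 1/(-413 + (-2 + 5)))*(-9 - 8)**2 = (435 + 1/(-413 + 3))*(-17)**2 = (435 + 1/(-410))*289 = (435 - 1/410)*289 = (178349/410)*289 = 51542861/410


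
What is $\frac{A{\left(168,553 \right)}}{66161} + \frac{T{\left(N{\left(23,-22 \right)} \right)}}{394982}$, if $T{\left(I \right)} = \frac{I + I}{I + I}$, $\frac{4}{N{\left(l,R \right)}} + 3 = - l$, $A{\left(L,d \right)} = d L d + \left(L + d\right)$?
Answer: $\frac{20292845321767}{26132404102} \approx 776.54$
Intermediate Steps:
$A{\left(L,d \right)} = L + d + L d^{2}$ ($A{\left(L,d \right)} = L d d + \left(L + d\right) = L d^{2} + \left(L + d\right) = L + d + L d^{2}$)
$N{\left(l,R \right)} = \frac{4}{-3 - l}$
$T{\left(I \right)} = 1$ ($T{\left(I \right)} = \frac{2 I}{2 I} = 2 I \frac{1}{2 I} = 1$)
$\frac{A{\left(168,553 \right)}}{66161} + \frac{T{\left(N{\left(23,-22 \right)} \right)}}{394982} = \frac{168 + 553 + 168 \cdot 553^{2}}{66161} + 1 \cdot \frac{1}{394982} = \left(168 + 553 + 168 \cdot 305809\right) \frac{1}{66161} + 1 \cdot \frac{1}{394982} = \left(168 + 553 + 51375912\right) \frac{1}{66161} + \frac{1}{394982} = 51376633 \cdot \frac{1}{66161} + \frac{1}{394982} = \frac{51376633}{66161} + \frac{1}{394982} = \frac{20292845321767}{26132404102}$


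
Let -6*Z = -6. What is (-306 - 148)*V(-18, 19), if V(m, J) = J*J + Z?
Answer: -164348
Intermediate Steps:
Z = 1 (Z = -1/6*(-6) = 1)
V(m, J) = 1 + J**2 (V(m, J) = J*J + 1 = J**2 + 1 = 1 + J**2)
(-306 - 148)*V(-18, 19) = (-306 - 148)*(1 + 19**2) = -454*(1 + 361) = -454*362 = -164348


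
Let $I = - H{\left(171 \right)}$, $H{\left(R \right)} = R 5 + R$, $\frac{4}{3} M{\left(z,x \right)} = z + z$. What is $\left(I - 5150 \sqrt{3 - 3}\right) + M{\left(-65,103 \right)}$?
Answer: $- \frac{2247}{2} \approx -1123.5$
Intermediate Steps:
$M{\left(z,x \right)} = \frac{3 z}{2}$ ($M{\left(z,x \right)} = \frac{3 \left(z + z\right)}{4} = \frac{3 \cdot 2 z}{4} = \frac{3 z}{2}$)
$H{\left(R \right)} = 6 R$ ($H{\left(R \right)} = 5 R + R = 6 R$)
$I = -1026$ ($I = - 6 \cdot 171 = \left(-1\right) 1026 = -1026$)
$\left(I - 5150 \sqrt{3 - 3}\right) + M{\left(-65,103 \right)} = \left(-1026 - 5150 \sqrt{3 - 3}\right) + \frac{3}{2} \left(-65\right) = \left(-1026 - 5150 \sqrt{0}\right) - \frac{195}{2} = \left(-1026 - 0\right) - \frac{195}{2} = \left(-1026 + 0\right) - \frac{195}{2} = -1026 - \frac{195}{2} = - \frac{2247}{2}$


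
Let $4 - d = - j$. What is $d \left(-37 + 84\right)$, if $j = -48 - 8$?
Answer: $-2444$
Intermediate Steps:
$j = -56$ ($j = -48 - 8 = -56$)
$d = -52$ ($d = 4 - \left(-1\right) \left(-56\right) = 4 - 56 = -52$)
$d \left(-37 + 84\right) = - 52 \left(-37 + 84\right) = \left(-52\right) 47 = -2444$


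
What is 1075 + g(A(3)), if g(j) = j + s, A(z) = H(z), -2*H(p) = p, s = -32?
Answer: 2083/2 ≈ 1041.5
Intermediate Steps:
H(p) = -p/2
A(z) = -z/2
g(j) = -32 + j (g(j) = j - 32 = -32 + j)
1075 + g(A(3)) = 1075 + (-32 - ½*3) = 1075 + (-32 - 3/2) = 1075 - 67/2 = 2083/2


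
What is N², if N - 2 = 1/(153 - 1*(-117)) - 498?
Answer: 17934298561/72900 ≈ 2.4601e+5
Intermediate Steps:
N = -133919/270 (N = 2 + (1/(153 - 1*(-117)) - 498) = 2 + (1/(153 + 117) - 498) = 2 + (1/270 - 498) = 2 - 134459/270 = -133919/270 ≈ -496.00)
N² = (-133919/270)² = 17934298561/72900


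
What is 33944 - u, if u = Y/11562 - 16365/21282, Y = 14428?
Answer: 1392037852055/41010414 ≈ 33944.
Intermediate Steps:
u = 19640761/41010414 (u = 14428/11562 - 16365/21282 = 14428*(1/11562) - 16365*1/21282 = 7214/5781 - 5455/7094 = 19640761/41010414 ≈ 0.47892)
33944 - u = 33944 - 1*19640761/41010414 = 33944 - 19640761/41010414 = 1392037852055/41010414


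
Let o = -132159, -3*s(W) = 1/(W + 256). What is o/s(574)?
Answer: 329075910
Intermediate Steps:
s(W) = -1/(3*(256 + W)) (s(W) = -1/(3*(W + 256)) = -1/(3*(256 + W)))
o/s(574) = -132159/((-1/(768 + 3*574))) = -132159/((-1/(768 + 1722))) = -132159/((-1/2490)) = -132159/((-1*1/2490)) = -132159/(-1/2490) = -132159*(-2490) = 329075910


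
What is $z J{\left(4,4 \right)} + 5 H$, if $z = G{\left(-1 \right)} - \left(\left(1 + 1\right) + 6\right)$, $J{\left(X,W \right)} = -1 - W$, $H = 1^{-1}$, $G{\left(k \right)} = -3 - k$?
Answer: $55$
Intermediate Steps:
$H = 1$
$z = -10$ ($z = \left(-3 - -1\right) - \left(\left(1 + 1\right) + 6\right) = \left(-3 + 1\right) - \left(2 + 6\right) = -2 - 8 = -10$)
$z J{\left(4,4 \right)} + 5 H = - 10 \left(-1 - 4\right) + 5 \cdot 1 = - 10 \left(-1 - 4\right) + 5 = \left(-10\right) \left(-5\right) + 5 = 50 + 5 = 55$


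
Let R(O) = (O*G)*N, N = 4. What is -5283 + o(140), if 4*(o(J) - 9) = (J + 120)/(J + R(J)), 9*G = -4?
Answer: -1033821/196 ≈ -5274.6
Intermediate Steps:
G = -4/9 (G = (1/9)*(-4) = -4/9 ≈ -0.44444)
R(O) = -16*O/9 (R(O) = (O*(-4/9))*4 = -4*O/9*4 = -16*O/9)
o(J) = 9 - 9*(120 + J)/(28*J) (o(J) = 9 + ((J + 120)/(J - 16*J/9))/4 = 9 + ((120 + J)/((-7*J/9)))/4 = 9 + ((120 + J)*(-9/(7*J)))/4 = 9 + (-9*(120 + J)/(7*J))/4 = 9 - 9*(120 + J)/(28*J))
-5283 + o(140) = -5283 + (27/28)*(-40 + 9*140)/140 = -5283 + (27/28)*(1/140)*(-40 + 1260) = -5283 + (27/28)*(1/140)*1220 = -5283 + 1647/196 = -1033821/196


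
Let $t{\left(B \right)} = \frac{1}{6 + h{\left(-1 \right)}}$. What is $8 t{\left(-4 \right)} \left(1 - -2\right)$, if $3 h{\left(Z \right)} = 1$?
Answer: $\frac{72}{19} \approx 3.7895$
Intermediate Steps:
$h{\left(Z \right)} = \frac{1}{3}$ ($h{\left(Z \right)} = \frac{1}{3} \cdot 1 = \frac{1}{3}$)
$t{\left(B \right)} = \frac{3}{19}$ ($t{\left(B \right)} = \frac{1}{6 + \frac{1}{3}} = \frac{1}{\frac{19}{3}} = \frac{3}{19}$)
$8 t{\left(-4 \right)} \left(1 - -2\right) = 8 \cdot \frac{3}{19} \left(1 - -2\right) = \frac{24 \left(1 + 2\right)}{19} = \frac{24}{19} \cdot 3 = \frac{72}{19}$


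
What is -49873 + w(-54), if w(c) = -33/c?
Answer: -897703/18 ≈ -49872.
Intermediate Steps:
-49873 + w(-54) = -49873 - 33/(-54) = -49873 - 33*(-1/54) = -49873 + 11/18 = -897703/18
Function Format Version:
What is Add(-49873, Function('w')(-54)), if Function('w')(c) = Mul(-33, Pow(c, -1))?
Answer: Rational(-897703, 18) ≈ -49872.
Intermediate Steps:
Add(-49873, Function('w')(-54)) = Add(-49873, Mul(-33, Pow(-54, -1))) = Add(-49873, Mul(-33, Rational(-1, 54))) = Add(-49873, Rational(11, 18)) = Rational(-897703, 18)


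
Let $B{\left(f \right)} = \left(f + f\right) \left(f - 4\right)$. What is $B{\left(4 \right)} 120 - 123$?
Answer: $-123$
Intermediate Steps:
$B{\left(f \right)} = 2 f \left(-4 + f\right)$
$B{\left(4 \right)} 120 - 123 = 2 \cdot 4 \left(-4 + 4\right) 120 - 123 = 2 \cdot 4 \cdot 0 \cdot 120 - 123 = 0 \cdot 120 - 123 = 0 - 123 = -123$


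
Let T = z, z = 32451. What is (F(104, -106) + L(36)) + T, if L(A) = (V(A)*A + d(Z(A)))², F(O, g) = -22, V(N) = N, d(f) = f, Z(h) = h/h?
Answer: 1714638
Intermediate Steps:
Z(h) = 1
T = 32451
L(A) = (1 + A²)² (L(A) = (A*A + 1)² = (A² + 1)² = (1 + A²)²)
(F(104, -106) + L(36)) + T = (-22 + (1 + 36²)²) + 32451 = (-22 + (1 + 1296)²) + 32451 = (-22 + 1297²) + 32451 = (-22 + 1682209) + 32451 = 1682187 + 32451 = 1714638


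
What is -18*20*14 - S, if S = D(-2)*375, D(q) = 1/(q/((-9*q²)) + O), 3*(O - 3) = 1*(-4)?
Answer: -162990/31 ≈ -5257.7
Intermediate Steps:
O = 5/3 (O = 3 + (1*(-4))/3 = 3 + (⅓)*(-4) = 3 - 4/3 = 5/3 ≈ 1.6667)
D(q) = 1/(5/3 - 1/(9*q)) (D(q) = 1/(q/((-9*q²)) + 5/3) = 1/(q*(-1/(9*q²)) + 5/3) = 1/(-1/(9*q) + 5/3) = 1/(5/3 - 1/(9*q)))
S = 6750/31 (S = (9*(-2)/(-1 + 15*(-2)))*375 = (9*(-2)/(-1 - 30))*375 = (9*(-2)/(-31))*375 = (9*(-2)*(-1/31))*375 = (18/31)*375 = 6750/31 ≈ 217.74)
-18*20*14 - S = -18*20*14 - 1*6750/31 = -360*14 - 6750/31 = -5040 - 6750/31 = -162990/31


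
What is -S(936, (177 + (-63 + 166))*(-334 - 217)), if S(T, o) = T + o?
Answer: 153344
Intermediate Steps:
-S(936, (177 + (-63 + 166))*(-334 - 217)) = -(936 + (177 + (-63 + 166))*(-334 - 217)) = -(936 + (177 + 103)*(-551)) = -(936 + 280*(-551)) = -(936 - 154280) = -1*(-153344) = 153344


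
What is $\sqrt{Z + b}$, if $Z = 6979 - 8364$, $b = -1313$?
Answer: $i \sqrt{2698} \approx 51.942 i$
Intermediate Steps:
$Z = -1385$
$\sqrt{Z + b} = \sqrt{-1385 - 1313} = \sqrt{-2698} = i \sqrt{2698}$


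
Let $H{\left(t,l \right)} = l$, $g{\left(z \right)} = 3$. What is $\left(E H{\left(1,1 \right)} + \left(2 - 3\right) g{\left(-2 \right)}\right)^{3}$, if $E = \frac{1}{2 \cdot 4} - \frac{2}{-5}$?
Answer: $- \frac{970299}{64000} \approx -15.161$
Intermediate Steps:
$E = \frac{21}{40}$ ($E = \frac{1}{2} \cdot \frac{1}{4} - - \frac{2}{5} = \frac{1}{8} + \frac{2}{5} = \frac{21}{40} \approx 0.525$)
$\left(E H{\left(1,1 \right)} + \left(2 - 3\right) g{\left(-2 \right)}\right)^{3} = \left(\frac{21}{40} \cdot 1 + \left(2 - 3\right) 3\right)^{3} = \left(\frac{21}{40} - 3\right)^{3} = \left(- \frac{99}{40}\right)^{3} = - \frac{970299}{64000}$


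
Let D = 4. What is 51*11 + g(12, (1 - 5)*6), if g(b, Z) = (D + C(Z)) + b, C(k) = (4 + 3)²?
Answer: 626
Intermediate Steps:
C(k) = 49 (C(k) = 7² = 49)
g(b, Z) = 53 + b (g(b, Z) = (4 + 49) + b = 53 + b)
51*11 + g(12, (1 - 5)*6) = 51*11 + (53 + 12) = 561 + 65 = 626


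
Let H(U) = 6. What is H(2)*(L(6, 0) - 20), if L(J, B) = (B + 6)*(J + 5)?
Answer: 276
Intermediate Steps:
L(J, B) = (5 + J)*(6 + B) (L(J, B) = (6 + B)*(5 + J) = (5 + J)*(6 + B))
H(2)*(L(6, 0) - 20) = 6*((30 + 5*0 + 6*6 + 0*6) - 20) = 6*((30 + 0 + 36 + 0) - 20) = 6*(66 - 20) = 6*46 = 276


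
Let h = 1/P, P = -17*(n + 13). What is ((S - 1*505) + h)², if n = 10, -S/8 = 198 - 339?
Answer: 59337062464/152881 ≈ 3.8813e+5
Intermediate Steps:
S = 1128 (S = -8*(198 - 339) = -8*(-141) = 1128)
P = -391 (P = -17*(10 + 13) = -17*23 = -391)
h = -1/391 (h = 1/(-391) = -1/391 ≈ -0.0025575)
((S - 1*505) + h)² = ((1128 - 1*505) - 1/391)² = ((1128 - 505) - 1/391)² = (623 - 1/391)² = (243592/391)² = 59337062464/152881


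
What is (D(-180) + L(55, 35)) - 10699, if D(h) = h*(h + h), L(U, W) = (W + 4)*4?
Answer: 54257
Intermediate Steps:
L(U, W) = 16 + 4*W (L(U, W) = (4 + W)*4 = 16 + 4*W)
D(h) = 2*h² (D(h) = h*(2*h) = 2*h²)
(D(-180) + L(55, 35)) - 10699 = (2*(-180)² + (16 + 4*35)) - 10699 = (2*32400 + (16 + 140)) - 10699 = (64800 + 156) - 10699 = 64956 - 10699 = 54257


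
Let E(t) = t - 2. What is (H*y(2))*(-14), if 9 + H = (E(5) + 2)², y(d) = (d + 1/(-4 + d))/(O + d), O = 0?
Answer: -168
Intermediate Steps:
E(t) = -2 + t
y(d) = (d + 1/(-4 + d))/d (y(d) = (d + 1/(-4 + d))/(0 + d) = (d + 1/(-4 + d))/d)
H = 16 (H = -9 + ((-2 + 5) + 2)² = -9 + (3 + 2)² = -9 + 5² = -9 + 25 = 16)
(H*y(2))*(-14) = (16*((1 + 2² - 4*2)/(2*(-4 + 2))))*(-14) = (16*((½)*(1 + 4 - 8)/(-2)))*(-14) = (16*((½)*(-½)*(-3)))*(-14) = (16*(¾))*(-14) = 12*(-14) = -168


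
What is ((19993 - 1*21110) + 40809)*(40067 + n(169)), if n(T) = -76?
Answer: 1587322772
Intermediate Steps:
((19993 - 1*21110) + 40809)*(40067 + n(169)) = ((19993 - 1*21110) + 40809)*(40067 - 76) = ((19993 - 21110) + 40809)*39991 = (-1117 + 40809)*39991 = 39692*39991 = 1587322772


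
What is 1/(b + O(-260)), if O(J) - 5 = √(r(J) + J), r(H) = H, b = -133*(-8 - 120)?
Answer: 17029/289987361 - 2*I*√130/289987361 ≈ 5.8723e-5 - 7.8636e-8*I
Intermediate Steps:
b = 17024 (b = -133*(-128) = 17024)
O(J) = 5 + √2*√J (O(J) = 5 + √(J + J) = 5 + √(2*J) = 5 + √2*√J)
1/(b + O(-260)) = 1/(17024 + (5 + √2*√(-260))) = 1/(17024 + (5 + √2*(2*I*√65))) = 1/(17024 + (5 + 2*I*√130)) = 1/(17029 + 2*I*√130)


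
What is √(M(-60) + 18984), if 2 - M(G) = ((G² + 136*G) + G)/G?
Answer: 3*√2101 ≈ 137.51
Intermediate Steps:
M(G) = 2 - (G² + 137*G)/G (M(G) = 2 - ((G² + 136*G) + G)/G = 2 - (G² + 137*G)/G)
√(M(-60) + 18984) = √((-135 - 1*(-60)) + 18984) = √((-135 + 60) + 18984) = √(-75 + 18984) = √18909 = 3*√2101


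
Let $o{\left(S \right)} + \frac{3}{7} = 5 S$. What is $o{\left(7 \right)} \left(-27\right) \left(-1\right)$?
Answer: $\frac{6534}{7} \approx 933.43$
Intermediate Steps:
$o{\left(S \right)} = - \frac{3}{7} + 5 S$
$o{\left(7 \right)} \left(-27\right) \left(-1\right) = \left(- \frac{3}{7} + 5 \cdot 7\right) \left(-27\right) \left(-1\right) = \left(- \frac{3}{7} + 35\right) \left(-27\right) \left(-1\right) = \frac{242}{7} \left(-27\right) \left(-1\right) = \left(- \frac{6534}{7}\right) \left(-1\right) = \frac{6534}{7}$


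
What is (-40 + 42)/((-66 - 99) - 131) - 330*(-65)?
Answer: 3174599/148 ≈ 21450.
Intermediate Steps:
(-40 + 42)/((-66 - 99) - 131) - 330*(-65) = 2/(-165 - 131) + 21450 = 2/(-296) + 21450 = 2*(-1/296) + 21450 = -1/148 + 21450 = 3174599/148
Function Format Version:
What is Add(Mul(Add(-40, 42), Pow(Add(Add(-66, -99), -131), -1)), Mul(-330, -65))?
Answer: Rational(3174599, 148) ≈ 21450.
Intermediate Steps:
Add(Mul(Add(-40, 42), Pow(Add(Add(-66, -99), -131), -1)), Mul(-330, -65)) = Add(Mul(2, Pow(Add(-165, -131), -1)), 21450) = Add(Mul(2, Pow(-296, -1)), 21450) = Add(Mul(2, Rational(-1, 296)), 21450) = Add(Rational(-1, 148), 21450) = Rational(3174599, 148)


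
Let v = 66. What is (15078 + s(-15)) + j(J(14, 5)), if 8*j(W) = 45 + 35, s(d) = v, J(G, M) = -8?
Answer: 15154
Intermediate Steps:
s(d) = 66
j(W) = 10 (j(W) = (45 + 35)/8 = (⅛)*80 = 10)
(15078 + s(-15)) + j(J(14, 5)) = (15078 + 66) + 10 = 15144 + 10 = 15154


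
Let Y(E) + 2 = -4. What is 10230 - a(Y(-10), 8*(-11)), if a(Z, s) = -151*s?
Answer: -3058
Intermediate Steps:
Y(E) = -6 (Y(E) = -2 - 4 = -6)
10230 - a(Y(-10), 8*(-11)) = 10230 - (-151)*8*(-11) = 10230 - (-151)*(-88) = 10230 - 1*13288 = 10230 - 13288 = -3058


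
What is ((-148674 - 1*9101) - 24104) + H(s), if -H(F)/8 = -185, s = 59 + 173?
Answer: -180399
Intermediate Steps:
s = 232
H(F) = 1480 (H(F) = -8*(-185) = 1480)
((-148674 - 1*9101) - 24104) + H(s) = ((-148674 - 1*9101) - 24104) + 1480 = ((-148674 - 9101) - 24104) + 1480 = (-157775 - 24104) + 1480 = -181879 + 1480 = -180399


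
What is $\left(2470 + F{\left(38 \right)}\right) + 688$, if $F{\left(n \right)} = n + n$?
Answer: $3234$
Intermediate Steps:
$F{\left(n \right)} = 2 n$
$\left(2470 + F{\left(38 \right)}\right) + 688 = \left(2470 + 2 \cdot 38\right) + 688 = \left(2470 + 76\right) + 688 = 2546 + 688 = 3234$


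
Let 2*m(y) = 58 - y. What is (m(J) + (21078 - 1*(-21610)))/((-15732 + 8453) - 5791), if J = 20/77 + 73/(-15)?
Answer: -98681591/30191700 ≈ -3.2685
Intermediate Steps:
J = -5321/1155 (J = 20*(1/77) + 73*(-1/15) = 20/77 - 73/15 = -5321/1155 ≈ -4.6069)
m(y) = 29 - y/2 (m(y) = (58 - y)/2 = 29 - y/2)
(m(J) + (21078 - 1*(-21610)))/((-15732 + 8453) - 5791) = ((29 - 1/2*(-5321/1155)) + (21078 - 1*(-21610)))/((-15732 + 8453) - 5791) = ((29 + 5321/2310) + (21078 + 21610))/(-7279 - 5791) = (72311/2310 + 42688)/(-13070) = (98681591/2310)*(-1/13070) = -98681591/30191700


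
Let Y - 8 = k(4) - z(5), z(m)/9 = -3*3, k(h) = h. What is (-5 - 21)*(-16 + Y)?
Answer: -2002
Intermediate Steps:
z(m) = -81 (z(m) = 9*(-3*3) = 9*(-9) = -81)
Y = 93 (Y = 8 + (4 - 1*(-81)) = 8 + (4 + 81) = 8 + 85 = 93)
(-5 - 21)*(-16 + Y) = (-5 - 21)*(-16 + 93) = -26*77 = -2002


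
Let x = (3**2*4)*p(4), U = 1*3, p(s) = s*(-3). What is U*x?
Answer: -1296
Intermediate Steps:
p(s) = -3*s
U = 3
x = -432 (x = (3**2*4)*(-3*4) = (9*4)*(-12) = 36*(-12) = -432)
U*x = 3*(-432) = -1296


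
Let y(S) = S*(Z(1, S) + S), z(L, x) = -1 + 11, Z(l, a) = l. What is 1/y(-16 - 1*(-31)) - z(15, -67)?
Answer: -2399/240 ≈ -9.9958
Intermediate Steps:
z(L, x) = 10
y(S) = S*(1 + S)
1/y(-16 - 1*(-31)) - z(15, -67) = 1/((-16 - 1*(-31))*(1 + (-16 - 1*(-31)))) - 1*10 = 1/((-16 + 31)*(1 + (-16 + 31))) - 10 = 1/(15*(1 + 15)) - 10 = 1/(15*16) - 10 = 1/240 - 10 = -2399/240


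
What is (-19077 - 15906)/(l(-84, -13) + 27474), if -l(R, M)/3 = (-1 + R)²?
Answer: -11661/1933 ≈ -6.0326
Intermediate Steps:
l(R, M) = -3*(-1 + R)²
(-19077 - 15906)/(l(-84, -13) + 27474) = (-19077 - 15906)/(-3*(-1 - 84)² + 27474) = -34983/(-3*(-85)² + 27474) = -34983/(-3*7225 + 27474) = -34983/(-21675 + 27474) = -34983/5799 = -34983*1/5799 = -11661/1933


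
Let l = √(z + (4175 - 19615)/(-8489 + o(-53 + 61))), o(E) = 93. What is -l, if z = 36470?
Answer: -√160687664610/2099 ≈ -190.98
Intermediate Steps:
l = √160687664610/2099 (l = √(36470 + (4175 - 19615)/(-8489 + 93)) = √(36470 - 15440/(-8396)) = √(36470 - 15440*(-1/8396)) = √(36470 + 3860/2099) = √(76554390/2099) = √160687664610/2099 ≈ 190.98)
-l = -√160687664610/2099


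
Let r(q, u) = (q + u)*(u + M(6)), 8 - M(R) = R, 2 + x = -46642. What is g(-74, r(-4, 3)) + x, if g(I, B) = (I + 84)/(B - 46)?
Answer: -2378854/51 ≈ -46644.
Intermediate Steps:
x = -46644 (x = -2 - 46642 = -46644)
M(R) = 8 - R
r(q, u) = (2 + u)*(q + u) (r(q, u) = (q + u)*(u + (8 - 1*6)) = (q + u)*(u + (8 - 6)) = (q + u)*(u + 2) = (q + u)*(2 + u) = (2 + u)*(q + u))
g(I, B) = (84 + I)/(-46 + B)
g(-74, r(-4, 3)) + x = (84 - 74)/(-46 + (3² + 2*(-4) + 2*3 - 4*3)) - 46644 = 10/(-46 + (9 - 8 + 6 - 12)) - 46644 = 10/(-46 - 5) - 46644 = 10/(-51) - 46644 = -1/51*10 - 46644 = -10/51 - 46644 = -2378854/51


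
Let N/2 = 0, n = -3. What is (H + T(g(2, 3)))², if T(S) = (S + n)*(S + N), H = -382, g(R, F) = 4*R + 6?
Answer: 51984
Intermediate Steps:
N = 0 (N = 2*0 = 0)
g(R, F) = 6 + 4*R
T(S) = S*(-3 + S) (T(S) = (S - 3)*(S + 0) = (-3 + S)*S = S*(-3 + S))
(H + T(g(2, 3)))² = (-382 + (6 + 4*2)*(-3 + (6 + 4*2)))² = (-382 + (6 + 8)*(-3 + (6 + 8)))² = (-382 + 14*(-3 + 14))² = (-382 + 14*11)² = (-382 + 154)² = (-228)² = 51984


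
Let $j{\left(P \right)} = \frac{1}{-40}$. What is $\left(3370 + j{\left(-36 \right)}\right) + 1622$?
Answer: $\frac{199679}{40} \approx 4992.0$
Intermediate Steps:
$j{\left(P \right)} = - \frac{1}{40}$
$\left(3370 + j{\left(-36 \right)}\right) + 1622 = \left(3370 - \frac{1}{40}\right) + 1622 = \frac{134799}{40} + 1622 = \frac{199679}{40}$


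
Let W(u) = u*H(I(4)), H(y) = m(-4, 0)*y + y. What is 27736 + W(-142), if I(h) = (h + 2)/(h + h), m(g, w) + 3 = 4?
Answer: 27523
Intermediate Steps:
m(g, w) = 1 (m(g, w) = -3 + 4 = 1)
I(h) = (2 + h)/(2*h) (I(h) = (2 + h)/((2*h)) = (2 + h)*(1/(2*h)) = (2 + h)/(2*h))
H(y) = 2*y (H(y) = 1*y + y = y + y = 2*y)
W(u) = 3*u/2 (W(u) = u*(2*((½)*(2 + 4)/4)) = u*(2*((½)*(¼)*6)) = u*(2*(¾)) = u*(3/2) = 3*u/2)
27736 + W(-142) = 27736 + (3/2)*(-142) = 27736 - 213 = 27523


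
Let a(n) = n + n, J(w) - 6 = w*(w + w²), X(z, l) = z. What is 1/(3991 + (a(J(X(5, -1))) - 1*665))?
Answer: 1/3638 ≈ 0.00027488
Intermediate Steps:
J(w) = 6 + w*(w + w²)
a(n) = 2*n
1/(3991 + (a(J(X(5, -1))) - 1*665)) = 1/(3991 + (2*(6 + 5² + 5³) - 1*665)) = 1/(3991 + (2*(6 + 25 + 125) - 665)) = 1/(3991 + (2*156 - 665)) = 1/(3991 + (312 - 665)) = 1/(3991 - 353) = 1/3638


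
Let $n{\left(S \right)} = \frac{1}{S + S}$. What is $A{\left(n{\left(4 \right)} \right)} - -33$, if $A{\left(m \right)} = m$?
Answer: $\frac{265}{8} \approx 33.125$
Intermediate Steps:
$n{\left(S \right)} = \frac{1}{2 S}$
$A{\left(n{\left(4 \right)} \right)} - -33 = \frac{1}{2 \cdot 4} - -33 = \frac{1}{2} \cdot \frac{1}{4} + 33 = \frac{1}{8} + 33 = \frac{265}{8}$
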